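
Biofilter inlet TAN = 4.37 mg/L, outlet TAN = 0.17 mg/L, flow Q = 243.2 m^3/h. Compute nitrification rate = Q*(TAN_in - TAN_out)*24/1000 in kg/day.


Concentration drop: TAN_in - TAN_out = 4.37 - 0.17 = 4.2 mg/L
Hourly TAN removed = Q * dTAN = 243.2 m^3/h * 4.2 mg/L = 1021.44 g/h  (m^3/h * mg/L = g/h)
Daily TAN removed = 1021.44 * 24 = 24514.56 g/day
Convert to kg/day: 24514.56 / 1000 = 24.51456 kg/day

24.51456 kg/day


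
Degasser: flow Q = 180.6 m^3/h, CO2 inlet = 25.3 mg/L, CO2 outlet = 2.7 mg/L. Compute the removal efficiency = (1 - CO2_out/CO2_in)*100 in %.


CO2_out / CO2_in = 2.7 / 25.3 = 0.10671937
Fraction remaining = 0.10671937
efficiency = (1 - 0.10671937) * 100 = 89.3281 %

89.3281 %


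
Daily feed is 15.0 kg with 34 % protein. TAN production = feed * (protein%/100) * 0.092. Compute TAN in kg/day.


Protein in feed = 15.0 * 34/100 = 5.1 kg/day
TAN = protein * 0.092 = 5.1 * 0.092 = 0.4692 kg/day

0.4692 kg/day


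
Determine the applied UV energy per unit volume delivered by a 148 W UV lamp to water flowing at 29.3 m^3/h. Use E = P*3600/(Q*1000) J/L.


Energy delivered per hour = 148 W * 3600 s = 532800 J/h
Volume treated per hour = 29.3 m^3/h * 1000 = 29300 L/h
dose = 532800 / 29300 = 18.1843 J/L

18.1843 J/L


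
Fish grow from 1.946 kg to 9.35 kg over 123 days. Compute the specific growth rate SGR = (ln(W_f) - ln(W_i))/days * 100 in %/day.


ln(W_f) = ln(9.35) = 2.2353763
ln(W_i) = ln(1.946) = 0.66577598
ln(W_f) - ln(W_i) = 2.2353763 - 0.66577598 = 1.5696003
SGR = 1.5696003 / 123 * 100 = 1.2761 %/day

1.2761 %/day


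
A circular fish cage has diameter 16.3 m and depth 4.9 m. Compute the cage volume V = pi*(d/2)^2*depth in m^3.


r = d/2 = 16.3/2 = 8.15 m
Base area = pi*r^2 = pi*8.15^2 = 208.67244 m^2
Volume = 208.67244 * 4.9 = 1022.49 m^3

1022.49 m^3


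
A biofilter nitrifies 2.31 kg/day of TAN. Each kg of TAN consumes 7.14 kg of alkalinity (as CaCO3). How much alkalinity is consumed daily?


Alkalinity factor: 7.14 kg CaCO3 consumed per kg TAN nitrified
alk = 2.31 kg TAN * 7.14 = 16.4934 kg CaCO3/day

16.4934 kg CaCO3/day


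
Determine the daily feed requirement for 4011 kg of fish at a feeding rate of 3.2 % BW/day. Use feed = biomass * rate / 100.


Feeding rate fraction = 3.2% / 100 = 0.032
Daily feed = 4011 kg * 0.032 = 128.352 kg/day

128.352 kg/day


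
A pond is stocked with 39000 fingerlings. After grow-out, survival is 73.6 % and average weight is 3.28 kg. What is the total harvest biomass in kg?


Survivors = 39000 * 73.6/100 = 28704 fish
Harvest biomass = survivors * W_f = 28704 * 3.28 = 94149.12 kg

94149.12 kg


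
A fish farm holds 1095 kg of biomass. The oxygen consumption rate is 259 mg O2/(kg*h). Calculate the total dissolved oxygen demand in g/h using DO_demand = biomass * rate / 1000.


Total O2 consumption (mg/h) = 1095 kg * 259 mg/(kg*h) = 283605 mg/h
Convert to g/h: 283605 / 1000 = 283.605 g/h

283.605 g/h


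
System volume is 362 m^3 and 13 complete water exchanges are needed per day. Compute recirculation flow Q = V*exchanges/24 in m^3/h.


Daily recirculation volume = 362 m^3 * 13 = 4706 m^3/day
Flow rate Q = daily volume / 24 h = 4706 / 24 = 196.083 m^3/h

196.083 m^3/h


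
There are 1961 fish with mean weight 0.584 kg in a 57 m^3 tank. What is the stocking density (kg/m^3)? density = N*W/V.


Total biomass = 1961 fish * 0.584 kg = 1145.224 kg
Density = total biomass / volume = 1145.224 / 57 = 20.0916 kg/m^3

20.0916 kg/m^3


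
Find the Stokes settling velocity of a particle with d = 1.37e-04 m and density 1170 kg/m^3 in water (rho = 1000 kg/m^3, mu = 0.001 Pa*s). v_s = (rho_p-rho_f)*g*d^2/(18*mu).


Density difference: rho_p - rho_f = 1170 - 1000 = 170 kg/m^3
d^2 = (1.37e-04)^2 = 1.8769e-08 m^2
Numerator = (rho_p - rho_f) * g * d^2 = 170 * 9.81 * 1.8769e-08 = 3.1301061e-05
Denominator = 18 * mu = 18 * 0.001 = 0.018
v_s = 3.1301061e-05 / 0.018 = 0.00173895 m/s
Check: Re = rho_f * v_s * d / mu = 1000 * 0.00173895 * 1.37e-04 / 0.001 = 0.238 < 1, so Stokes' law applies.

0.00173895 m/s


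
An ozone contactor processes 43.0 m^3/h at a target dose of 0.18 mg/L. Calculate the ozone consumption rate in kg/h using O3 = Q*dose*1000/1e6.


O3 demand (mg/h) = Q * dose * 1000 = 43.0 * 0.18 * 1000 = 7740 mg/h
Convert mg to kg: 7740 / 1e6 = 0.00774 kg/h

0.00774 kg/h


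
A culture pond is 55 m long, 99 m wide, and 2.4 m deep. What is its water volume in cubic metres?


Base area = L * W = 55 * 99 = 5445 m^2
Volume = area * depth = 5445 * 2.4 = 13068 m^3

13068 m^3


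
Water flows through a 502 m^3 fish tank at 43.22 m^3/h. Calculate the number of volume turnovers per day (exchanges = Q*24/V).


Daily flow volume = 43.22 m^3/h * 24 h = 1037.28 m^3/day
Exchanges = daily flow / tank volume = 1037.28 / 502 = 2.06629 exchanges/day

2.06629 exchanges/day


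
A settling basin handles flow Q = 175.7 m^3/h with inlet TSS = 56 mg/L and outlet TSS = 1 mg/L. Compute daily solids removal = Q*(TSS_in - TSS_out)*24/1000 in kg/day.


Concentration drop: TSS_in - TSS_out = 56 - 1 = 55 mg/L
Hourly solids removed = Q * dTSS = 175.7 m^3/h * 55 mg/L = 9663.5 g/h  (m^3/h * mg/L = g/h)
Daily solids removed = 9663.5 * 24 = 231924 g/day
Convert g to kg: 231924 / 1000 = 231.924 kg/day

231.924 kg/day


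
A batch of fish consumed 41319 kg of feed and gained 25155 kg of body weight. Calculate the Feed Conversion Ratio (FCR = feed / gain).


FCR = feed consumed / weight gained
FCR = 41319 kg / 25155 kg = 1.64258

1.64258


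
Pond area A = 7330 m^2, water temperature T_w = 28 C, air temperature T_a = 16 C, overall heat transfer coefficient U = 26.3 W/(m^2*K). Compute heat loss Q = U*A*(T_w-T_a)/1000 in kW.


Temperature difference dT = 28 - 16 = 12 K
Heat loss (W) = U * A * dT = 26.3 * 7330 * 12 = 2313348 W
Convert to kW: 2313348 / 1000 = 2313.348 kW

2313.348 kW


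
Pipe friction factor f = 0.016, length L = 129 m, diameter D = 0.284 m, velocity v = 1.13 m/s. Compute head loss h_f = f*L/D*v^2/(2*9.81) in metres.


v^2 = 1.13^2 = 1.2769 m^2/s^2
L/D = 129/0.284 = 454.22535
h_f = f*(L/D)*v^2/(2g) = 0.016 * 454.22535 * 1.2769 / 19.62 = 0.472987 m

0.472987 m


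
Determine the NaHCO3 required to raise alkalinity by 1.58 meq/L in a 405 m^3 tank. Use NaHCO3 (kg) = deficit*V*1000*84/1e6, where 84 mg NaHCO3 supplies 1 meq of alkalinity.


Tank volume in L = 405 m^3 * 1000 = 405000 L
Total meq required = 1.58 meq/L * 405000 L = 639900 meq
NaHCO3 mass = 639900 meq * 84 mg/meq / 1e6 = 53.7516 kg

53.7516 kg


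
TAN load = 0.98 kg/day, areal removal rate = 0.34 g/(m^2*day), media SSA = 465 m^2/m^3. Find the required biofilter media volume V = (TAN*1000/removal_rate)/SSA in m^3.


A = 0.98*1000 / 0.34 = 2882.3529 m^2
V = 2882.3529 / 465 = 6.19861

6.19861 m^3


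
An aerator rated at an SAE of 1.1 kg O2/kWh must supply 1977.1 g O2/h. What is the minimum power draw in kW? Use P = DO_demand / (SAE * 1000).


SAE in g O2/kWh = 1.1 * 1000 = 1100 g/kWh
P = DO_demand / SAE_g = 1977.1 / 1100 = 1.79736 kW

1.79736 kW


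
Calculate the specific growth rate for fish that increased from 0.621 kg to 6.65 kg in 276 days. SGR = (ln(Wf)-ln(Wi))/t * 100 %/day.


ln(W_f) = ln(6.65) = 1.8946169
ln(W_i) = ln(0.621) = -0.4764242
ln(W_f) - ln(W_i) = 1.8946169 - -0.4764242 = 2.3710411
SGR = 2.3710411 / 276 * 100 = 0.859073 %/day

0.859073 %/day


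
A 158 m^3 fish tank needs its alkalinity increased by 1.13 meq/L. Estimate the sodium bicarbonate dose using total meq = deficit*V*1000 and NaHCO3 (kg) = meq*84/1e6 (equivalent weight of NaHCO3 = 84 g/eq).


Tank volume in L = 158 m^3 * 1000 = 158000 L
Total meq required = 1.13 meq/L * 158000 L = 178540 meq
NaHCO3 mass = 178540 meq * 84 mg/meq / 1e6 = 14.9974 kg

14.9974 kg


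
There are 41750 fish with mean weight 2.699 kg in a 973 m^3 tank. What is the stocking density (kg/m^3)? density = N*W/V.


Total biomass = 41750 fish * 2.699 kg = 112683.25 kg
Density = total biomass / volume = 112683.25 / 973 = 115.81 kg/m^3

115.81 kg/m^3


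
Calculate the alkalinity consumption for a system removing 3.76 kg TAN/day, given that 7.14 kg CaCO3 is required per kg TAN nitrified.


Alkalinity factor: 7.14 kg CaCO3 consumed per kg TAN nitrified
alk = 3.76 kg TAN * 7.14 = 26.8464 kg CaCO3/day

26.8464 kg CaCO3/day


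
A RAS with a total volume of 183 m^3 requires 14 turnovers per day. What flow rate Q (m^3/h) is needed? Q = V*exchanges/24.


Daily recirculation volume = 183 m^3 * 14 = 2562 m^3/day
Flow rate Q = daily volume / 24 h = 2562 / 24 = 106.75 m^3/h

106.75 m^3/h


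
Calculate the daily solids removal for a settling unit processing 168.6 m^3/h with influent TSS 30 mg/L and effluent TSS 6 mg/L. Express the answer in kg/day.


Concentration drop: TSS_in - TSS_out = 30 - 6 = 24 mg/L
Hourly solids removed = Q * dTSS = 168.6 m^3/h * 24 mg/L = 4046.4 g/h  (m^3/h * mg/L = g/h)
Daily solids removed = 4046.4 * 24 = 97113.6 g/day
Convert g to kg: 97113.6 / 1000 = 97.1136 kg/day

97.1136 kg/day


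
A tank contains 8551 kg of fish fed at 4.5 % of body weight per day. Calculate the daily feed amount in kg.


Feeding rate fraction = 4.5% / 100 = 0.045
Daily feed = 8551 kg * 0.045 = 384.795 kg/day

384.795 kg/day


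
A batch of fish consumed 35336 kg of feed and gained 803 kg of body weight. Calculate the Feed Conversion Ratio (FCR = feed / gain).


FCR = feed consumed / weight gained
FCR = 35336 kg / 803 kg = 44.005

44.005


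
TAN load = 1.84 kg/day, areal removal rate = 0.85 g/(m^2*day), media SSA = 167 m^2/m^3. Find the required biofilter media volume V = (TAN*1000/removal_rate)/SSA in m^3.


A = 1.84*1000 / 0.85 = 2164.7059 m^2
V = 2164.7059 / 167 = 12.9623

12.9623 m^3


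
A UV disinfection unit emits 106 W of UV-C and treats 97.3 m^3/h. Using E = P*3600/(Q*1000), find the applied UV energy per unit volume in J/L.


Energy delivered per hour = 106 W * 3600 s = 381600 J/h
Volume treated per hour = 97.3 m^3/h * 1000 = 97300 L/h
dose = 381600 / 97300 = 3.92189 J/L

3.92189 J/L


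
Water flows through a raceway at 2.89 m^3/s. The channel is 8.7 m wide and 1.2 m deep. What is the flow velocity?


Cross-sectional area = W * d = 8.7 * 1.2 = 10.44 m^2
Velocity = Q / A = 2.89 / 10.44 = 0.27682 m/s

0.27682 m/s


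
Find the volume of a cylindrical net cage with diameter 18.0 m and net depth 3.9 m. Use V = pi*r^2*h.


r = d/2 = 18.0/2 = 9 m
Base area = pi*r^2 = pi*9^2 = 254.469 m^2
Volume = 254.469 * 3.9 = 992.429 m^3

992.429 m^3


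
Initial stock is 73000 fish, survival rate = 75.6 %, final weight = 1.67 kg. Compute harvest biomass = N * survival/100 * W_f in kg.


Survivors = 73000 * 75.6/100 = 55188 fish
Harvest biomass = survivors * W_f = 55188 * 1.67 = 92163.96 kg

92163.96 kg


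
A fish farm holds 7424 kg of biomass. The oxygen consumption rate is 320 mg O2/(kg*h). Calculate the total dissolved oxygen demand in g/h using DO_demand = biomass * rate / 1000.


Total O2 consumption (mg/h) = 7424 kg * 320 mg/(kg*h) = 2375680 mg/h
Convert to g/h: 2375680 / 1000 = 2375.68 g/h

2375.68 g/h


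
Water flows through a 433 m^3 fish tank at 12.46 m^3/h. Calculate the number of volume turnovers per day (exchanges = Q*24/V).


Daily flow volume = 12.46 m^3/h * 24 h = 299.04 m^3/day
Exchanges = daily flow / tank volume = 299.04 / 433 = 0.690624 exchanges/day

0.690624 exchanges/day


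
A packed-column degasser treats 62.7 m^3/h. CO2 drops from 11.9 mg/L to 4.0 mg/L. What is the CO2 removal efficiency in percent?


CO2_out / CO2_in = 4.0 / 11.9 = 0.33613445
Fraction remaining = 0.33613445
efficiency = (1 - 0.33613445) * 100 = 66.3866 %

66.3866 %


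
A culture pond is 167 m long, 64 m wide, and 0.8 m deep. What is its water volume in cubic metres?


Base area = L * W = 167 * 64 = 10688 m^2
Volume = area * depth = 10688 * 0.8 = 8550.4 m^3

8550.4 m^3


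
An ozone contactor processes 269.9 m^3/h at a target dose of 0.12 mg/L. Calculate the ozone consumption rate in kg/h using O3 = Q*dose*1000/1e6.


O3 demand (mg/h) = Q * dose * 1000 = 269.9 * 0.12 * 1000 = 32388 mg/h
Convert mg to kg: 32388 / 1e6 = 0.032388 kg/h

0.032388 kg/h


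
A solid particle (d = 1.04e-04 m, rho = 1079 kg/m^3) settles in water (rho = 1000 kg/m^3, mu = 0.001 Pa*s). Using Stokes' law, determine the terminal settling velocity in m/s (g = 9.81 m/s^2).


Density difference: rho_p - rho_f = 1079 - 1000 = 79 kg/m^3
d^2 = (1.04e-04)^2 = 1.0816e-08 m^2
Numerator = (rho_p - rho_f) * g * d^2 = 79 * 9.81 * 1.0816e-08 = 8.3822918e-06
Denominator = 18 * mu = 18 * 0.001 = 0.018
v_s = 8.3822918e-06 / 0.018 = 4.65683e-04 m/s
Check: Re = rho_f * v_s * d / mu = 1000 * 4.65683e-04 * 1.04e-04 / 0.001 = 0.0484 < 1, so Stokes' law applies.

4.65683e-04 m/s


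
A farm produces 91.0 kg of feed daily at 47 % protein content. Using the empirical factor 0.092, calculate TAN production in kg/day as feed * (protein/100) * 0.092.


Protein in feed = 91.0 * 47/100 = 42.77 kg/day
TAN = protein * 0.092 = 42.77 * 0.092 = 3.93484 kg/day

3.93484 kg/day


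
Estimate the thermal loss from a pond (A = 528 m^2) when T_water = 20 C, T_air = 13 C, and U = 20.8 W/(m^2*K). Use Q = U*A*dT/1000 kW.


Temperature difference dT = 20 - 13 = 7 K
Heat loss (W) = U * A * dT = 20.8 * 528 * 7 = 76876.8 W
Convert to kW: 76876.8 / 1000 = 76.8768 kW

76.8768 kW


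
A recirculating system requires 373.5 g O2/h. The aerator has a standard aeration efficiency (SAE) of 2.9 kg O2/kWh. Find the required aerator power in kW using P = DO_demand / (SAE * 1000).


SAE in g O2/kWh = 2.9 * 1000 = 2900 g/kWh
P = DO_demand / SAE_g = 373.5 / 2900 = 0.128793 kW

0.128793 kW


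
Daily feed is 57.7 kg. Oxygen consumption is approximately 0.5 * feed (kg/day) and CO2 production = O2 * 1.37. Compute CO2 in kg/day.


O2 = 57.7 * 0.5 = 28.85
CO2 = 28.85 * 1.37 = 39.5245

39.5245 kg/day


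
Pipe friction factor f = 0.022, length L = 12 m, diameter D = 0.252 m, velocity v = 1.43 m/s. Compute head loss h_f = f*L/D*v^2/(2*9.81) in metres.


v^2 = 1.43^2 = 2.0449 m^2/s^2
L/D = 12/0.252 = 47.619048
h_f = f*(L/D)*v^2/(2g) = 0.022 * 47.619048 * 2.0449 / 19.62 = 0.109188 m

0.109188 m


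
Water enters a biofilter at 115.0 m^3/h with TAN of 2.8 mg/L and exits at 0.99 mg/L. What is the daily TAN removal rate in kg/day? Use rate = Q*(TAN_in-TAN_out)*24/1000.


Concentration drop: TAN_in - TAN_out = 2.8 - 0.99 = 1.81 mg/L
Hourly TAN removed = Q * dTAN = 115.0 m^3/h * 1.81 mg/L = 208.15 g/h  (m^3/h * mg/L = g/h)
Daily TAN removed = 208.15 * 24 = 4995.6 g/day
Convert to kg/day: 4995.6 / 1000 = 4.9956 kg/day

4.9956 kg/day


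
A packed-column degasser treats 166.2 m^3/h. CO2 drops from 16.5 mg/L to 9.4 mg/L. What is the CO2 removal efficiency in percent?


CO2_out / CO2_in = 9.4 / 16.5 = 0.56969697
Fraction remaining = 0.56969697
efficiency = (1 - 0.56969697) * 100 = 43.0303 %

43.0303 %


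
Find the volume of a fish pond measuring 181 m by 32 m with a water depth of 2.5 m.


Base area = L * W = 181 * 32 = 5792 m^2
Volume = area * depth = 5792 * 2.5 = 14480 m^3

14480 m^3


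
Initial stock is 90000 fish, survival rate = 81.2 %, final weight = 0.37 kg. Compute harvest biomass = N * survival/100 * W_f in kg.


Survivors = 90000 * 81.2/100 = 73080 fish
Harvest biomass = survivors * W_f = 73080 * 0.37 = 27039.6 kg

27039.6 kg


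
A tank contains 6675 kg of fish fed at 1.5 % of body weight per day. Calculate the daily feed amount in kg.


Feeding rate fraction = 1.5% / 100 = 0.015
Daily feed = 6675 kg * 0.015 = 100.125 kg/day

100.125 kg/day


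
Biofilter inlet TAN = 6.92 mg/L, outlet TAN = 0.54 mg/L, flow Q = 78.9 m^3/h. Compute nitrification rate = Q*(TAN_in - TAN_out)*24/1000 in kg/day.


Concentration drop: TAN_in - TAN_out = 6.92 - 0.54 = 6.38 mg/L
Hourly TAN removed = Q * dTAN = 78.9 m^3/h * 6.38 mg/L = 503.382 g/h  (m^3/h * mg/L = g/h)
Daily TAN removed = 503.382 * 24 = 12081.168 g/day
Convert to kg/day: 12081.168 / 1000 = 12.081168 kg/day

12.081168 kg/day


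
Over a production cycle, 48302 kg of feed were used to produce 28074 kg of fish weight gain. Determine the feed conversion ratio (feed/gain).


FCR = feed consumed / weight gained
FCR = 48302 kg / 28074 kg = 1.72052

1.72052


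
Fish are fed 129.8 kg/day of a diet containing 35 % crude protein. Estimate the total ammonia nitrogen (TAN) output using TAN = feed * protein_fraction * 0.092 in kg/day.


Protein in feed = 129.8 * 35/100 = 45.43 kg/day
TAN = protein * 0.092 = 45.43 * 0.092 = 4.17956 kg/day

4.17956 kg/day


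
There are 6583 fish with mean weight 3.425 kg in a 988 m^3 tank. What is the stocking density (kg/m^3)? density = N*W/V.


Total biomass = 6583 fish * 3.425 kg = 22546.775 kg
Density = total biomass / volume = 22546.775 / 988 = 22.8206 kg/m^3

22.8206 kg/m^3


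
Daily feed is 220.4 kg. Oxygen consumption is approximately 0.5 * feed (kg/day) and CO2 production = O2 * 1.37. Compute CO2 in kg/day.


O2 = 220.4 * 0.5 = 110.2
CO2 = 110.2 * 1.37 = 150.974

150.974 kg/day


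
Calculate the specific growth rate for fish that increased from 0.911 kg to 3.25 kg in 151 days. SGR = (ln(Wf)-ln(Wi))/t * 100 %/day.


ln(W_f) = ln(3.25) = 1.178655
ln(W_i) = ln(0.911) = -0.093212382
ln(W_f) - ln(W_i) = 1.178655 - -0.093212382 = 1.2718674
SGR = 1.2718674 / 151 * 100 = 0.842296 %/day

0.842296 %/day


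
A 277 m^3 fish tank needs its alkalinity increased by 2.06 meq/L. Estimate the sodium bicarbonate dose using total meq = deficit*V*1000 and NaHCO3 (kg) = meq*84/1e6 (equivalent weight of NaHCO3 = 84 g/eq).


Tank volume in L = 277 m^3 * 1000 = 277000 L
Total meq required = 2.06 meq/L * 277000 L = 570620 meq
NaHCO3 mass = 570620 meq * 84 mg/meq / 1e6 = 47.9321 kg

47.9321 kg


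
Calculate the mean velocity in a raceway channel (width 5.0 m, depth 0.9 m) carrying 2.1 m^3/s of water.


Cross-sectional area = W * d = 5.0 * 0.9 = 4.5 m^2
Velocity = Q / A = 2.1 / 4.5 = 0.466667 m/s

0.466667 m/s


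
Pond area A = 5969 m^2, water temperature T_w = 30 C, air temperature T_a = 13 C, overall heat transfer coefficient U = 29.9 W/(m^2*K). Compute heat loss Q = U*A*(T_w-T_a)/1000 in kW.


Temperature difference dT = 30 - 13 = 17 K
Heat loss (W) = U * A * dT = 29.9 * 5969 * 17 = 3034042.7 W
Convert to kW: 3034042.7 / 1000 = 3034.0427 kW

3034.0427 kW


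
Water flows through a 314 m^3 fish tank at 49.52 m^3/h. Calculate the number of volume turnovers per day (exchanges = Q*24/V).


Daily flow volume = 49.52 m^3/h * 24 h = 1188.48 m^3/day
Exchanges = daily flow / tank volume = 1188.48 / 314 = 3.78497 exchanges/day

3.78497 exchanges/day


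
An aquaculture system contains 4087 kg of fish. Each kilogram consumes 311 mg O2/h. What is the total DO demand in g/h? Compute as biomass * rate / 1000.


Total O2 consumption (mg/h) = 4087 kg * 311 mg/(kg*h) = 1271057 mg/h
Convert to g/h: 1271057 / 1000 = 1271.057 g/h

1271.057 g/h


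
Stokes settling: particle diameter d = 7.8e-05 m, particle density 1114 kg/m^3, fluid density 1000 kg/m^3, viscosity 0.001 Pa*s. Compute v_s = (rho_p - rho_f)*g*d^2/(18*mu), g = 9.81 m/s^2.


Density difference: rho_p - rho_f = 1114 - 1000 = 114 kg/m^3
d^2 = (7.8e-05)^2 = 6.084e-09 m^2
Numerator = (rho_p - rho_f) * g * d^2 = 114 * 9.81 * 6.084e-09 = 6.8039806e-06
Denominator = 18 * mu = 18 * 0.001 = 0.018
v_s = 6.8039806e-06 / 0.018 = 3.77999e-04 m/s
Check: Re = rho_f * v_s * d / mu = 1000 * 3.77999e-04 * 7.8e-05 / 0.001 = 0.0295 < 1, so Stokes' law applies.

3.77999e-04 m/s


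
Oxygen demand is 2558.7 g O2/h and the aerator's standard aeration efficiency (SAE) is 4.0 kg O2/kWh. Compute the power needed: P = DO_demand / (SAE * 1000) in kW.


SAE in g O2/kWh = 4.0 * 1000 = 4000 g/kWh
P = DO_demand / SAE_g = 2558.7 / 4000 = 0.639675 kW

0.639675 kW


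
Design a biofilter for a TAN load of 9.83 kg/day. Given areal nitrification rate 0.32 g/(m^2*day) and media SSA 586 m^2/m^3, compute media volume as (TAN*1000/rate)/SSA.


A = 9.83*1000 / 0.32 = 30718.75 m^2
V = 30718.75 / 586 = 52.4211

52.4211 m^3


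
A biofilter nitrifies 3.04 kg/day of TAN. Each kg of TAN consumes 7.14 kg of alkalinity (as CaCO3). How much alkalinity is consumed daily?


Alkalinity factor: 7.14 kg CaCO3 consumed per kg TAN nitrified
alk = 3.04 kg TAN * 7.14 = 21.7056 kg CaCO3/day

21.7056 kg CaCO3/day


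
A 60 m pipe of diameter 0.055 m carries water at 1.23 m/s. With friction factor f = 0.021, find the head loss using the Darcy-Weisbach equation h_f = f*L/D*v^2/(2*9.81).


v^2 = 1.23^2 = 1.5129 m^2/s^2
L/D = 60/0.055 = 1090.9091
h_f = f*(L/D)*v^2/(2g) = 0.021 * 1090.9091 * 1.5129 / 19.62 = 1.76652 m

1.76652 m


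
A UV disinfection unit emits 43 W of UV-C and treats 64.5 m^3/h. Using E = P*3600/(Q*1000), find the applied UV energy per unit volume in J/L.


Energy delivered per hour = 43 W * 3600 s = 154800 J/h
Volume treated per hour = 64.5 m^3/h * 1000 = 64500 L/h
dose = 154800 / 64500 = 2.4 J/L

2.4 J/L


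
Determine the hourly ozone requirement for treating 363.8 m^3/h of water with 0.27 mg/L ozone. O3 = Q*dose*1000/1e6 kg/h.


O3 demand (mg/h) = Q * dose * 1000 = 363.8 * 0.27 * 1000 = 98226 mg/h
Convert mg to kg: 98226 / 1e6 = 0.098226 kg/h

0.098226 kg/h


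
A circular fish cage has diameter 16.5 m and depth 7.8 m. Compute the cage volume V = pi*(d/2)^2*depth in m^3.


r = d/2 = 16.5/2 = 8.25 m
Base area = pi*r^2 = pi*8.25^2 = 213.82465 m^2
Volume = 213.82465 * 7.8 = 1667.83 m^3

1667.83 m^3


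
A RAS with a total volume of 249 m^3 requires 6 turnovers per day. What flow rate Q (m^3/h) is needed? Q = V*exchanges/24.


Daily recirculation volume = 249 m^3 * 6 = 1494 m^3/day
Flow rate Q = daily volume / 24 h = 1494 / 24 = 62.25 m^3/h

62.25 m^3/h


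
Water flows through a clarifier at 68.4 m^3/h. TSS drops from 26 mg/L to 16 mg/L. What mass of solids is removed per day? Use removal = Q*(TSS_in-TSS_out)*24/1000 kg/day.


Concentration drop: TSS_in - TSS_out = 26 - 16 = 10 mg/L
Hourly solids removed = Q * dTSS = 68.4 m^3/h * 10 mg/L = 684 g/h  (m^3/h * mg/L = g/h)
Daily solids removed = 684 * 24 = 16416 g/day
Convert g to kg: 16416 / 1000 = 16.416 kg/day

16.416 kg/day


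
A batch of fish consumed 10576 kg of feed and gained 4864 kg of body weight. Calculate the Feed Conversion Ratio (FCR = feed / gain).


FCR = feed consumed / weight gained
FCR = 10576 kg / 4864 kg = 2.17434

2.17434


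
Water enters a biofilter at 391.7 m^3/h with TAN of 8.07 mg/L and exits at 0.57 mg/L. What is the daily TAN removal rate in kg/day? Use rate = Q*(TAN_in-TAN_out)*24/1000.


Concentration drop: TAN_in - TAN_out = 8.07 - 0.57 = 7.5 mg/L
Hourly TAN removed = Q * dTAN = 391.7 m^3/h * 7.5 mg/L = 2937.75 g/h  (m^3/h * mg/L = g/h)
Daily TAN removed = 2937.75 * 24 = 70506 g/day
Convert to kg/day: 70506 / 1000 = 70.506 kg/day

70.506 kg/day


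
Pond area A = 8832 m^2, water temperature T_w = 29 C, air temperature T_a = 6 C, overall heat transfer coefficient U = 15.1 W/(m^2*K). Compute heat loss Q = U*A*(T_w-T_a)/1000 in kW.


Temperature difference dT = 29 - 6 = 23 K
Heat loss (W) = U * A * dT = 15.1 * 8832 * 23 = 3067353.6 W
Convert to kW: 3067353.6 / 1000 = 3067.3536 kW

3067.3536 kW


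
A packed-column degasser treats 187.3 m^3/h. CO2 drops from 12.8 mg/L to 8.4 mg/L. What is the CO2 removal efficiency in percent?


CO2_out / CO2_in = 8.4 / 12.8 = 0.65625
Fraction remaining = 0.65625
efficiency = (1 - 0.65625) * 100 = 34.375 %

34.375 %


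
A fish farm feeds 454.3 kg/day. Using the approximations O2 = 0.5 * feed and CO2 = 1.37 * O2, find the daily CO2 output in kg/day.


O2 = 454.3 * 0.5 = 227.15
CO2 = 227.15 * 1.37 = 311.1955

311.1955 kg/day


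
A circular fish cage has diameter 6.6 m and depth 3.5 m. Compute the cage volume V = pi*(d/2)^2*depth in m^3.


r = d/2 = 6.6/2 = 3.3 m
Base area = pi*r^2 = pi*3.3^2 = 34.211944 m^2
Volume = 34.211944 * 3.5 = 119.742 m^3

119.742 m^3


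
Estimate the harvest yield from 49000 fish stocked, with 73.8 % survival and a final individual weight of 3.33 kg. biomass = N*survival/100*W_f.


Survivors = 49000 * 73.8/100 = 36162 fish
Harvest biomass = survivors * W_f = 36162 * 3.33 = 120419.46 kg

120419.46 kg


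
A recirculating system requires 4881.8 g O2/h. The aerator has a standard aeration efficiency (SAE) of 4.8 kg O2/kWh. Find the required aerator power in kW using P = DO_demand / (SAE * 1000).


SAE in g O2/kWh = 4.8 * 1000 = 4800 g/kWh
P = DO_demand / SAE_g = 4881.8 / 4800 = 1.01704 kW

1.01704 kW


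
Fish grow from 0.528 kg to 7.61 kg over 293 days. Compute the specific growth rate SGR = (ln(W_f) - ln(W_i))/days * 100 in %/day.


ln(W_f) = ln(7.61) = 2.0294632
ln(W_i) = ln(0.528) = -0.638659
ln(W_f) - ln(W_i) = 2.0294632 - -0.638659 = 2.6681222
SGR = 2.6681222 / 293 * 100 = 0.910622 %/day

0.910622 %/day


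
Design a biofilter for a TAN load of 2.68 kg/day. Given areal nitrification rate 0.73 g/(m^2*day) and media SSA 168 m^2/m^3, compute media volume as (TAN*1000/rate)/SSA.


A = 2.68*1000 / 0.73 = 3671.2329 m^2
V = 3671.2329 / 168 = 21.8526

21.8526 m^3


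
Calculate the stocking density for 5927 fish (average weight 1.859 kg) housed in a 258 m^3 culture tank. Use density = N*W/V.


Total biomass = 5927 fish * 1.859 kg = 11018.293 kg
Density = total biomass / volume = 11018.293 / 258 = 42.7066 kg/m^3

42.7066 kg/m^3


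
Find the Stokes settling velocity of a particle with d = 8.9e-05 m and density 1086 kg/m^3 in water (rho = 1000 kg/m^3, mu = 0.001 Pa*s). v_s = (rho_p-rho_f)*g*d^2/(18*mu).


Density difference: rho_p - rho_f = 1086 - 1000 = 86 kg/m^3
d^2 = (8.9e-05)^2 = 7.921e-09 m^2
Numerator = (rho_p - rho_f) * g * d^2 = 86 * 9.81 * 7.921e-09 = 6.6826309e-06
Denominator = 18 * mu = 18 * 0.001 = 0.018
v_s = 6.6826309e-06 / 0.018 = 3.71257e-04 m/s
Check: Re = rho_f * v_s * d / mu = 1000 * 3.71257e-04 * 8.9e-05 / 0.001 = 0.033 < 1, so Stokes' law applies.

3.71257e-04 m/s


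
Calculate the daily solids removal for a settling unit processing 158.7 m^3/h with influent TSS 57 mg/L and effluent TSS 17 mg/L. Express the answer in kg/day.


Concentration drop: TSS_in - TSS_out = 57 - 17 = 40 mg/L
Hourly solids removed = Q * dTSS = 158.7 m^3/h * 40 mg/L = 6348 g/h  (m^3/h * mg/L = g/h)
Daily solids removed = 6348 * 24 = 152352 g/day
Convert g to kg: 152352 / 1000 = 152.352 kg/day

152.352 kg/day


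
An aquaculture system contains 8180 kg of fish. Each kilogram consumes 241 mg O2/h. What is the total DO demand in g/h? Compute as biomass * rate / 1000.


Total O2 consumption (mg/h) = 8180 kg * 241 mg/(kg*h) = 1971380 mg/h
Convert to g/h: 1971380 / 1000 = 1971.38 g/h

1971.38 g/h


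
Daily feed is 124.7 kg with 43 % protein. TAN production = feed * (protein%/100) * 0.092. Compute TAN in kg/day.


Protein in feed = 124.7 * 43/100 = 53.621 kg/day
TAN = protein * 0.092 = 53.621 * 0.092 = 4.933132 kg/day

4.933132 kg/day


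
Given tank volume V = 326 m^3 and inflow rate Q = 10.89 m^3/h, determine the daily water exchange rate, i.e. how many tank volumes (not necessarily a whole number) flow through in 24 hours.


Daily flow volume = 10.89 m^3/h * 24 h = 261.36 m^3/day
Exchanges = daily flow / tank volume = 261.36 / 326 = 0.801718 exchanges/day

0.801718 exchanges/day


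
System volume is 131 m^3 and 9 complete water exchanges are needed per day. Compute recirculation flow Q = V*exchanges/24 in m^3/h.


Daily recirculation volume = 131 m^3 * 9 = 1179 m^3/day
Flow rate Q = daily volume / 24 h = 1179 / 24 = 49.125 m^3/h

49.125 m^3/h


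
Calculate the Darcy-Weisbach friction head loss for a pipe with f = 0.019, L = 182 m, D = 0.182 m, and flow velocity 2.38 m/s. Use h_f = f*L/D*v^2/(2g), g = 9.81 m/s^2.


v^2 = 2.38^2 = 5.6644 m^2/s^2
L/D = 182/0.182 = 1000
h_f = f*(L/D)*v^2/(2g) = 0.019 * 1000 * 5.6644 / 19.62 = 5.4854 m

5.4854 m


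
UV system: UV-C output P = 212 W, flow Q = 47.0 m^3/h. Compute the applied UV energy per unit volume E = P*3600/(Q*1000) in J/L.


Energy delivered per hour = 212 W * 3600 s = 763200 J/h
Volume treated per hour = 47.0 m^3/h * 1000 = 47000 L/h
dose = 763200 / 47000 = 16.2383 J/L

16.2383 J/L


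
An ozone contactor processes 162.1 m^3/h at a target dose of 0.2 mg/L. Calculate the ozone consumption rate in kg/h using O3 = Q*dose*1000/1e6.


O3 demand (mg/h) = Q * dose * 1000 = 162.1 * 0.2 * 1000 = 32420 mg/h
Convert mg to kg: 32420 / 1e6 = 0.03242 kg/h

0.03242 kg/h


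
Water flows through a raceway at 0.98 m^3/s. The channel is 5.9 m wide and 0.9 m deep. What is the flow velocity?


Cross-sectional area = W * d = 5.9 * 0.9 = 5.31 m^2
Velocity = Q / A = 0.98 / 5.31 = 0.184557 m/s

0.184557 m/s


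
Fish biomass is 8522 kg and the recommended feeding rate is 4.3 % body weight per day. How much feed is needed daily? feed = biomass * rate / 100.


Feeding rate fraction = 4.3% / 100 = 0.043
Daily feed = 8522 kg * 0.043 = 366.446 kg/day

366.446 kg/day


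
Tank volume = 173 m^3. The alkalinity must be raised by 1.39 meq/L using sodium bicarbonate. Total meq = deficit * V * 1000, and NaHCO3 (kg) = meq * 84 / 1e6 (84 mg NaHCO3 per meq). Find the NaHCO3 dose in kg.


Tank volume in L = 173 m^3 * 1000 = 173000 L
Total meq required = 1.39 meq/L * 173000 L = 240470 meq
NaHCO3 mass = 240470 meq * 84 mg/meq / 1e6 = 20.1995 kg

20.1995 kg


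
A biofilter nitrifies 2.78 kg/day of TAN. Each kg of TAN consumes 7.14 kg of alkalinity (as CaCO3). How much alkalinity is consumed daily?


Alkalinity factor: 7.14 kg CaCO3 consumed per kg TAN nitrified
alk = 2.78 kg TAN * 7.14 = 19.8492 kg CaCO3/day

19.8492 kg CaCO3/day


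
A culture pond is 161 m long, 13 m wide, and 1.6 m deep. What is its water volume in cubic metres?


Base area = L * W = 161 * 13 = 2093 m^2
Volume = area * depth = 2093 * 1.6 = 3348.8 m^3

3348.8 m^3


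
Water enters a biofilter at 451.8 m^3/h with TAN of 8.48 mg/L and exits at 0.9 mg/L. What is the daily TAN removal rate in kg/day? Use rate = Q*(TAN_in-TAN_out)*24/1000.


Concentration drop: TAN_in - TAN_out = 8.48 - 0.9 = 7.58 mg/L
Hourly TAN removed = Q * dTAN = 451.8 m^3/h * 7.58 mg/L = 3424.644 g/h  (m^3/h * mg/L = g/h)
Daily TAN removed = 3424.644 * 24 = 82191.456 g/day
Convert to kg/day: 82191.456 / 1000 = 82.191456 kg/day

82.191456 kg/day


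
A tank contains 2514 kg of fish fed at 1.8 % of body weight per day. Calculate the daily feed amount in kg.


Feeding rate fraction = 1.8% / 100 = 0.018
Daily feed = 2514 kg * 0.018 = 45.252 kg/day

45.252 kg/day


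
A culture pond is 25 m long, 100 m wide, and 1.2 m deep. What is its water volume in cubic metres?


Base area = L * W = 25 * 100 = 2500 m^2
Volume = area * depth = 2500 * 1.2 = 3000 m^3

3000 m^3


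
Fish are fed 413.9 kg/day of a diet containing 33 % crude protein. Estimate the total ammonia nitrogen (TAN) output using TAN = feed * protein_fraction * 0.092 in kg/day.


Protein in feed = 413.9 * 33/100 = 136.587 kg/day
TAN = protein * 0.092 = 136.587 * 0.092 = 12.566004 kg/day

12.566004 kg/day


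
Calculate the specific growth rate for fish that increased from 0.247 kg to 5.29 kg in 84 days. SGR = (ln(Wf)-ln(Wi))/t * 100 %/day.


ln(W_f) = ln(5.29) = 1.6658182
ln(W_i) = ln(0.247) = -1.3983669
ln(W_f) - ln(W_i) = 1.6658182 - -1.3983669 = 3.0641851
SGR = 3.0641851 / 84 * 100 = 3.64784 %/day

3.64784 %/day


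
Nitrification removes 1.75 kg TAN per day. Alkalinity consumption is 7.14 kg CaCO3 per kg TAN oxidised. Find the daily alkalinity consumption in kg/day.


Alkalinity factor: 7.14 kg CaCO3 consumed per kg TAN nitrified
alk = 1.75 kg TAN * 7.14 = 12.495 kg CaCO3/day

12.495 kg CaCO3/day


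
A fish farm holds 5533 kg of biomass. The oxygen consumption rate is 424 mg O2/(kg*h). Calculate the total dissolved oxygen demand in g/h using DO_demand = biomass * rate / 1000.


Total O2 consumption (mg/h) = 5533 kg * 424 mg/(kg*h) = 2345992 mg/h
Convert to g/h: 2345992 / 1000 = 2345.992 g/h

2345.992 g/h


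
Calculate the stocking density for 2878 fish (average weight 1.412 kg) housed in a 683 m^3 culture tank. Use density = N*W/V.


Total biomass = 2878 fish * 1.412 kg = 4063.736 kg
Density = total biomass / volume = 4063.736 / 683 = 5.94983 kg/m^3

5.94983 kg/m^3


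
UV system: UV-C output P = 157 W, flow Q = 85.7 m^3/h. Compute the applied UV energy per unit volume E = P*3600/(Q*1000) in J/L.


Energy delivered per hour = 157 W * 3600 s = 565200 J/h
Volume treated per hour = 85.7 m^3/h * 1000 = 85700 L/h
dose = 565200 / 85700 = 6.5951 J/L

6.5951 J/L


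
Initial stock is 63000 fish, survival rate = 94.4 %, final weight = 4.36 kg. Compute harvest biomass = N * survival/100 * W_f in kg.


Survivors = 63000 * 94.4/100 = 59472 fish
Harvest biomass = survivors * W_f = 59472 * 4.36 = 259297.92 kg

259297.92 kg


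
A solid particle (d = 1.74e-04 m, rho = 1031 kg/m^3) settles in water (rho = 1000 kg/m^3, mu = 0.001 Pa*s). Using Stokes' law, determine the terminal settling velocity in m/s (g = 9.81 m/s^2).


Density difference: rho_p - rho_f = 1031 - 1000 = 31 kg/m^3
d^2 = (1.74e-04)^2 = 3.0276e-08 m^2
Numerator = (rho_p - rho_f) * g * d^2 = 31 * 9.81 * 3.0276e-08 = 9.2072344e-06
Denominator = 18 * mu = 18 * 0.001 = 0.018
v_s = 9.2072344e-06 / 0.018 = 5.11513e-04 m/s
Check: Re = rho_f * v_s * d / mu = 1000 * 5.11513e-04 * 1.74e-04 / 0.001 = 0.089 < 1, so Stokes' law applies.

5.11513e-04 m/s


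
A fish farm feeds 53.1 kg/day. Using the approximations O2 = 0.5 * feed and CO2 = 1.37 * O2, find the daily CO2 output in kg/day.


O2 = 53.1 * 0.5 = 26.55
CO2 = 26.55 * 1.37 = 36.3735

36.3735 kg/day


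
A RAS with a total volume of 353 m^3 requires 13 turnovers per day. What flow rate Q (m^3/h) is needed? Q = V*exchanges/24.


Daily recirculation volume = 353 m^3 * 13 = 4589 m^3/day
Flow rate Q = daily volume / 24 h = 4589 / 24 = 191.208 m^3/h

191.208 m^3/h


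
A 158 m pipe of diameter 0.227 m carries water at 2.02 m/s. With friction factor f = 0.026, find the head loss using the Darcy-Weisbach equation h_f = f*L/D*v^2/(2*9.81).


v^2 = 2.02^2 = 4.0804 m^2/s^2
L/D = 158/0.227 = 696.03524
h_f = f*(L/D)*v^2/(2g) = 0.026 * 696.03524 * 4.0804 / 19.62 = 3.76364 m

3.76364 m


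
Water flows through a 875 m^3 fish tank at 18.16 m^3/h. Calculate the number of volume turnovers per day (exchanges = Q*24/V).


Daily flow volume = 18.16 m^3/h * 24 h = 435.84 m^3/day
Exchanges = daily flow / tank volume = 435.84 / 875 = 0.498103 exchanges/day

0.498103 exchanges/day


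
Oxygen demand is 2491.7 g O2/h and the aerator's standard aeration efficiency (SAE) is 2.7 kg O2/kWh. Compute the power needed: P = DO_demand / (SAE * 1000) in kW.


SAE in g O2/kWh = 2.7 * 1000 = 2700 g/kWh
P = DO_demand / SAE_g = 2491.7 / 2700 = 0.922852 kW

0.922852 kW


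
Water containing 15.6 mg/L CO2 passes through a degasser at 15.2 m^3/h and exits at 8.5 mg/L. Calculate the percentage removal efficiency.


CO2_out / CO2_in = 8.5 / 15.6 = 0.54487179
Fraction remaining = 0.54487179
efficiency = (1 - 0.54487179) * 100 = 45.5128 %

45.5128 %


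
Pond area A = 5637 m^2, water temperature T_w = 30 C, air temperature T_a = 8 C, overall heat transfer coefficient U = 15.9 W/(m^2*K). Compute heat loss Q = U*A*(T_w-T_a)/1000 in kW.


Temperature difference dT = 30 - 8 = 22 K
Heat loss (W) = U * A * dT = 15.9 * 5637 * 22 = 1971822.6 W
Convert to kW: 1971822.6 / 1000 = 1971.8226 kW

1971.8226 kW


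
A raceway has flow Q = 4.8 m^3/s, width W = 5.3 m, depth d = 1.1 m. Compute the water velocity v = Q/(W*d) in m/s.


Cross-sectional area = W * d = 5.3 * 1.1 = 5.83 m^2
Velocity = Q / A = 4.8 / 5.83 = 0.823328 m/s

0.823328 m/s


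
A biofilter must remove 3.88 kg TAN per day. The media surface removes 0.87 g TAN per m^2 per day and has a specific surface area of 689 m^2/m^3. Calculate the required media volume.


A = 3.88*1000 / 0.87 = 4459.7701 m^2
V = 4459.7701 / 689 = 6.47282

6.47282 m^3


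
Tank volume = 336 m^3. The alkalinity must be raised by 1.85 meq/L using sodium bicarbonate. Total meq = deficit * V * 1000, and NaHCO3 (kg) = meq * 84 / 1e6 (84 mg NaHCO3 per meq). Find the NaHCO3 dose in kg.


Tank volume in L = 336 m^3 * 1000 = 336000 L
Total meq required = 1.85 meq/L * 336000 L = 621600 meq
NaHCO3 mass = 621600 meq * 84 mg/meq / 1e6 = 52.2144 kg

52.2144 kg


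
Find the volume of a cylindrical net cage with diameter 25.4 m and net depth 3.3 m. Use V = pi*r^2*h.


r = d/2 = 25.4/2 = 12.7 m
Base area = pi*r^2 = pi*12.7^2 = 506.70748 m^2
Volume = 506.70748 * 3.3 = 1672.13 m^3

1672.13 m^3


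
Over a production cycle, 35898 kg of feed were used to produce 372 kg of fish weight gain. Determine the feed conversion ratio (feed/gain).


FCR = feed consumed / weight gained
FCR = 35898 kg / 372 kg = 96.5

96.5


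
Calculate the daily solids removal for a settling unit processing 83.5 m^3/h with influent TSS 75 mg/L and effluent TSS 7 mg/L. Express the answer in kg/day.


Concentration drop: TSS_in - TSS_out = 75 - 7 = 68 mg/L
Hourly solids removed = Q * dTSS = 83.5 m^3/h * 68 mg/L = 5678 g/h  (m^3/h * mg/L = g/h)
Daily solids removed = 5678 * 24 = 136272 g/day
Convert g to kg: 136272 / 1000 = 136.272 kg/day

136.272 kg/day


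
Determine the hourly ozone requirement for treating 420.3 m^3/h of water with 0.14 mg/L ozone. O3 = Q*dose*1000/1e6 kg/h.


O3 demand (mg/h) = Q * dose * 1000 = 420.3 * 0.14 * 1000 = 58842 mg/h
Convert mg to kg: 58842 / 1e6 = 0.058842 kg/h

0.058842 kg/h


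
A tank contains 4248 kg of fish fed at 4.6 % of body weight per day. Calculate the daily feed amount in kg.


Feeding rate fraction = 4.6% / 100 = 0.046
Daily feed = 4248 kg * 0.046 = 195.408 kg/day

195.408 kg/day


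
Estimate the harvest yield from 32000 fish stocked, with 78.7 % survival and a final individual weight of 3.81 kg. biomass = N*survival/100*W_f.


Survivors = 32000 * 78.7/100 = 25184 fish
Harvest biomass = survivors * W_f = 25184 * 3.81 = 95951.04 kg

95951.04 kg


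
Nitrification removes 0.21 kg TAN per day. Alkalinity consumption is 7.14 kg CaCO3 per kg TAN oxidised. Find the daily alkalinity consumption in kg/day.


Alkalinity factor: 7.14 kg CaCO3 consumed per kg TAN nitrified
alk = 0.21 kg TAN * 7.14 = 1.4994 kg CaCO3/day

1.4994 kg CaCO3/day


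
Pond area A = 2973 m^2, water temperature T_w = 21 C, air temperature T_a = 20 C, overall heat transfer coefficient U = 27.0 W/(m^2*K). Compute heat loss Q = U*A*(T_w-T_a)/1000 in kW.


Temperature difference dT = 21 - 20 = 1 K
Heat loss (W) = U * A * dT = 27.0 * 2973 * 1 = 80271 W
Convert to kW: 80271 / 1000 = 80.271 kW

80.271 kW


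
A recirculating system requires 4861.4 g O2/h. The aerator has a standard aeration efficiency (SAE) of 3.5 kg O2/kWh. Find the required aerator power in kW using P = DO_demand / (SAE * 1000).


SAE in g O2/kWh = 3.5 * 1000 = 3500 g/kWh
P = DO_demand / SAE_g = 4861.4 / 3500 = 1.38897 kW

1.38897 kW


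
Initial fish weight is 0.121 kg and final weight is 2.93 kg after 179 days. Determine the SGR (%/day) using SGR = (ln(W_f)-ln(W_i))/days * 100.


ln(W_f) = ln(2.93) = 1.0750024
ln(W_i) = ln(0.121) = -2.1119647
ln(W_f) - ln(W_i) = 1.0750024 - -2.1119647 = 3.1869671
SGR = 3.1869671 / 179 * 100 = 1.78043 %/day

1.78043 %/day


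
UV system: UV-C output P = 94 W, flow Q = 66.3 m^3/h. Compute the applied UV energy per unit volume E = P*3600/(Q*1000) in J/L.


Energy delivered per hour = 94 W * 3600 s = 338400 J/h
Volume treated per hour = 66.3 m^3/h * 1000 = 66300 L/h
dose = 338400 / 66300 = 5.10407 J/L

5.10407 J/L


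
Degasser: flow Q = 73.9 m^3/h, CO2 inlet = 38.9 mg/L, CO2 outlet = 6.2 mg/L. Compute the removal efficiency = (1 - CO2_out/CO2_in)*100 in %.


CO2_out / CO2_in = 6.2 / 38.9 = 0.15938303
Fraction remaining = 0.15938303
efficiency = (1 - 0.15938303) * 100 = 84.0617 %

84.0617 %


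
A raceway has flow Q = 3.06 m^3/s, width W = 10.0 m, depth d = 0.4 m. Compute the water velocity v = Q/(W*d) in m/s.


Cross-sectional area = W * d = 10.0 * 0.4 = 4 m^2
Velocity = Q / A = 3.06 / 4 = 0.765 m/s

0.765 m/s
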